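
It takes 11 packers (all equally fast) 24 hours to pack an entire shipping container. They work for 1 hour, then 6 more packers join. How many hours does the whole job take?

270/17 hours

One packer does 1/264 of the job per hour.
After 1 hour with 11 packers, 1/24 is done (23/24 left).
With 17 packers the rate is 17/264, so the rest takes 23/24 ÷ 17/264 = 253/17 hours.
Total = 1 + 253/17 = 270/17 hours.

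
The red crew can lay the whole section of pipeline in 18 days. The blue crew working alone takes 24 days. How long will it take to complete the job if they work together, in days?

72/7 days

Combined rate: 1/18 + 1/24 = (4 + 3)/72 = 7/72 per day.
Time = 1 ÷ (7/72) = 72/7 days.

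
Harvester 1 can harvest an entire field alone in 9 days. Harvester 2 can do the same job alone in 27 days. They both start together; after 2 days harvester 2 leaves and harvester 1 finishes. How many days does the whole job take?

25/3 days

In the first 2 days the combined rate is 4/27, so 8/27 of the job is done, leaving 19/27.
After harvester 2 leaves the rate is 1/9 per day; the remaining 19/27 takes 19/3 days.
Total = 2 + 19/3 = 25/3 days.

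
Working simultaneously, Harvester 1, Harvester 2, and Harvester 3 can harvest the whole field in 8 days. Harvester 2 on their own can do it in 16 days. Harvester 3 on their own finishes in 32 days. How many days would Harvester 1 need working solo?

32 days

Combined rate is 1/8 per day.
Known contribution: 1/16 + 1/32 = (2 + 1)/32 = 3/32 per day.
So Harvester 1's rate is 1/8 − 3/32 = 1/32, meaning 32 days alone.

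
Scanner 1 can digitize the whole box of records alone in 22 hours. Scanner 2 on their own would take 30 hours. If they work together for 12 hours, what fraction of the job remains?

3/55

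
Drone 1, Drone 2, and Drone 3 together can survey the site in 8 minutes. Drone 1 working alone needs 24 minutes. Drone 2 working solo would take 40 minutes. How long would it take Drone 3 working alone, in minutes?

120/7 minutes

Combined rate is 1/8 per minute.
Known contribution: 1/24 + 1/40 = (5 + 3)/120 = 8/120 = 1/15 per minute.
So Drone 3's rate is 1/8 − 1/15 = 7/120, meaning 120/7 minutes alone.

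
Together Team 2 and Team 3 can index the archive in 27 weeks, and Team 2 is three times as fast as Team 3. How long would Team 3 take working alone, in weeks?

108 weeks

Let Team 3's rate be r; then Team 2's rate is 3r, so together (3 + 1)r = 4r = 1/27.
Thus r = 1/108 per week.
Team 3 alone: 108 weeks; Team 2 alone: 36 weeks.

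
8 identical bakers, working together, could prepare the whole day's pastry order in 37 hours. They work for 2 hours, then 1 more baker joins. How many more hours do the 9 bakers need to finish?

One baker does 1/296 of the job per hour.
After 2 hours with 8 bakers, 2/37 is done (35/37 left).
With 9 bakers the rate is 9/296, so the rest takes 35/37 ÷ 9/296 = 280/9 hours.

280/9 hours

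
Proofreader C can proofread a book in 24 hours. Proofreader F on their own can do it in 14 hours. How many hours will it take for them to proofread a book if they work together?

With two workers the combined time is the product over the sum: 24·14/(24+14) = 336/38 = 168/19 hours.

168/19 hours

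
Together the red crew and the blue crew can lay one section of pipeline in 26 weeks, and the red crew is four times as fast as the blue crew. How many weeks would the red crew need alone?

65/2 weeks

Let the blue crew's rate be r; then the red crew's rate is 4r, so together (4 + 1)r = 5r = 1/26.
Thus r = 1/130 per week.
The blue crew alone: 130 weeks; the red crew alone: 65/2 weeks.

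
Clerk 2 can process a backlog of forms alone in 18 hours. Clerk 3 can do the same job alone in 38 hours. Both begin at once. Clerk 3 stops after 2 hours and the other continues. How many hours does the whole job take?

In the first 2 hours the combined rate is 14/171, so 28/171 of the job is done, leaving 143/171.
After clerk 3 leaves the rate is 1/18 per hour; the remaining 143/171 takes 286/19 hours.
Total = 2 + 286/19 = 324/19 hours.

324/19 hours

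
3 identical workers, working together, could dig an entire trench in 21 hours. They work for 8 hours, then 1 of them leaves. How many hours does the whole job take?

55/2 hours

One worker does 1/63 of the job per hour.
After 8 hours with 3 workers, 8/21 is done (13/21 left).
With 2 workers the rate is 2/63, so the rest takes 13/21 ÷ 2/63 = 39/2 hours.
Total = 8 + 39/2 = 55/2 hours.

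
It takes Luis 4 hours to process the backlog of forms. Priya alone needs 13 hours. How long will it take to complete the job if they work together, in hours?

52/17 hours

With two workers the combined time is the product over the sum: 4·13/(4+13) = 52/17 hours.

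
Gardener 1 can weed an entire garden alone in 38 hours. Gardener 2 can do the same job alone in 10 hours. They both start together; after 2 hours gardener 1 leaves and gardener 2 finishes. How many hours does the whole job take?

In the first 2 hours the combined rate is 12/95, so 24/95 of the job is done, leaving 71/95.
After gardener 1 leaves the rate is 1/10 per hour; the remaining 71/95 takes 142/19 hours.
Total = 2 + 142/19 = 180/19 hours.

180/19 hours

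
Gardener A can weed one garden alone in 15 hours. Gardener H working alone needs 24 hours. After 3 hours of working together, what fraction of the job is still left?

Combined rate: 1/15 + 1/24 = (8 + 5)/120 = 13/120 per hour.
In 3 hours they complete 3·13/120 = 13/40 of the job.
So 27/40 remains.

27/40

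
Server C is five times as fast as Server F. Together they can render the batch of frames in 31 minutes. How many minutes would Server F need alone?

Let Server F's rate be r; then Server C's rate is 5r, so together (5 + 1)r = 6r = 1/31.
Thus r = 1/186 per minute.
Server F alone: 186 minutes; Server C alone: 186/5 minutes.

186 minutes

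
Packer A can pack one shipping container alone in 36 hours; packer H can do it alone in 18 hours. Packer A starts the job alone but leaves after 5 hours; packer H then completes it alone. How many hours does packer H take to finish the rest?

In 5 hours packer A does 5/36 of the job, leaving 31/36.
Packer H works at 1/18 per hour, so finishing takes 31/36 ÷ 1/18 = 31/2 hours.

31/2 hours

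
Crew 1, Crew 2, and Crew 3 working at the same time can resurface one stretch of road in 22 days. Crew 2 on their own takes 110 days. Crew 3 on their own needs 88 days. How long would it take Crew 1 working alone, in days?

Combined rate is 1/22 per day.
Known contribution: 1/110 + 1/88 = (4 + 5)/440 = 9/440 per day.
So Crew 1's rate is 1/22 − 9/440 = 1/40, meaning 40 days alone.

40 days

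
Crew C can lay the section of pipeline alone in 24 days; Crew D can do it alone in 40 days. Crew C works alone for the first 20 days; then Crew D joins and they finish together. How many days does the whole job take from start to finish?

45/2 days

In 20 days Crew C does 20/24 = 5/6 of the job, leaving 1/6.
Crew C and Crew D together work at 1/15 per day, so finishing takes 1/6 ÷ 1/15 = 5/2 days.
Total time = 20 + 5/2 = 45/2 days.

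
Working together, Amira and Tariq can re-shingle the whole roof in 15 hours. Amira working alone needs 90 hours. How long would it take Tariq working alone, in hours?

18 hours

Combined rate is 1/15 per hour.
Known contribution: 1/90 per hour.
So Tariq's rate is 1/15 − 1/90 = 1/18, meaning 18 hours alone.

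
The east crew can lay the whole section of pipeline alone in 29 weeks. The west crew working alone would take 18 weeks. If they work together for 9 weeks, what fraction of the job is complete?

47/58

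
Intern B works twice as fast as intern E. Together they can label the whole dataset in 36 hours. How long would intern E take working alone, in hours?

108 hours

Let intern E's rate be r; then intern B's rate is 2r, so together (2 + 1)r = 3r = 1/36.
Thus r = 1/108 per hour.
Intern E alone: 108 hours; intern B alone: 54 hours.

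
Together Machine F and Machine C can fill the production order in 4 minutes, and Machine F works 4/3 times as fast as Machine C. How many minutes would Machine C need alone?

28/3 minutes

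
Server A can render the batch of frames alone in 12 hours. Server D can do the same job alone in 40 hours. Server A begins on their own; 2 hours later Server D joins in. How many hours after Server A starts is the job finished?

126/13 hours

In the first 2 hours Server A alone does 2/12 = 1/6 of the job, leaving 5/6.
Once everyone is working, combined rate: 1/12 + 1/40 = (10 + 3)/120 = 13/120 per hour.
Remaining 5/6 at 13/120 per hour takes 100/13 hours.
Total from the start = 2 + 100/13 = 126/13 hours.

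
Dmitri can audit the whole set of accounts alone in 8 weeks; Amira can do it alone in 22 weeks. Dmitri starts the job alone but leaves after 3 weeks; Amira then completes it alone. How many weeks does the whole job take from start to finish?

67/4 weeks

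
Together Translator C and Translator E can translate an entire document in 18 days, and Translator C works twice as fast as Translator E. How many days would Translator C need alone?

27 days

Let Translator E's rate be r; then Translator C's rate is 2r, so together (2 + 1)r = 3r = 1/18.
Thus r = 1/54 per day.
Translator E alone: 54 days; Translator C alone: 27 days.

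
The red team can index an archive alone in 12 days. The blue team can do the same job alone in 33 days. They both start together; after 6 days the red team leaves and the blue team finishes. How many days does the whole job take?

In the first 6 days the combined rate is 5/44, so 15/22 of the job is done, leaving 7/22.
After the red team leaves the rate is 1/33 per day; the remaining 7/22 takes 21/2 days.
Total = 6 + 21/2 = 33/2 days.

33/2 days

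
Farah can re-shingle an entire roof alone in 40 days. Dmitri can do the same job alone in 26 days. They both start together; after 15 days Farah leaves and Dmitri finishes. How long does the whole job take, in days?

In the first 15 days the combined rate is 33/520, so 99/104 of the job is done, leaving 5/104.
After Farah leaves the rate is 1/26 per day; the remaining 5/104 takes 5/4 days.
Total = 15 + 5/4 = 65/4 days.

65/4 days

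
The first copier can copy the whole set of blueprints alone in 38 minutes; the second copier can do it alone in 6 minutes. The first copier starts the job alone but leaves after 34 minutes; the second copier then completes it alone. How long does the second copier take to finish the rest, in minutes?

12/19 minutes

In 34 minutes the first copier does 34/38 = 17/19 of the job, leaving 2/19.
The second copier works at 1/6 per minute, so finishing takes 2/19 ÷ 1/6 = 12/19 minutes.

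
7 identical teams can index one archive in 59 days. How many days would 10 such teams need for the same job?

Total work is 7·59 = 413 team-days.
With 10 teams: 413/10 days.

413/10 days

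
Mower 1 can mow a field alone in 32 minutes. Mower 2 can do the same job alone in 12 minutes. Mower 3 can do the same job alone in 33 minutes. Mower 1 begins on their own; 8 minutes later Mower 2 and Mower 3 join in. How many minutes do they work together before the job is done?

88/17 minutes

In the first 8 minutes Mower 1 alone does 8/32 = 1/4 of the job, leaving 3/4.
Once everyone is working, combined rate: 1/32 + 1/12 + 1/33 = (33 + 88 + 32)/1056 = 153/1056 = 51/352 per minute.
Remaining 3/4 at 51/352 per minute takes 88/17 minutes.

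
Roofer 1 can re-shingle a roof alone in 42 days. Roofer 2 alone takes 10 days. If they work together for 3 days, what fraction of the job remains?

Combined rate: 1/42 + 1/10 = (5 + 21)/210 = 26/210 = 13/105 per day.
In 3 days they complete 3·13/105 = 13/35 of the job.
So 22/35 remains.

22/35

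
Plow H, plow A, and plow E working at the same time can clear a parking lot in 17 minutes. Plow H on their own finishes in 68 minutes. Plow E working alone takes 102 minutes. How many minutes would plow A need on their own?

Combined rate is 1/17 per minute.
Known contribution: 1/68 + 1/102 = (3 + 2)/204 = 5/204 per minute.
So plow A's rate is 1/17 − 5/204 = 7/204, meaning 204/7 minutes alone.

204/7 minutes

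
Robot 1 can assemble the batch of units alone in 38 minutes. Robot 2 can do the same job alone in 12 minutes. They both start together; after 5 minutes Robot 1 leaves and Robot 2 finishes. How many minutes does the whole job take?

In the first 5 minutes the combined rate is 25/228, so 125/228 of the job is done, leaving 103/228.
After Robot 1 leaves the rate is 1/12 per minute; the remaining 103/228 takes 103/19 minutes.
Total = 5 + 103/19 = 198/19 minutes.

198/19 minutes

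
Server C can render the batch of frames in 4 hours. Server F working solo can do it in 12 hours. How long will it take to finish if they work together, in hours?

With two workers the combined time is the product over the sum: 4·12/(4+12) = 48/16 = 3 hours.

3 hours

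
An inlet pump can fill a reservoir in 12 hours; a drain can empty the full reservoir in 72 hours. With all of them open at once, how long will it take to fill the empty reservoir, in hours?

Net rate = 1/12 − 1/72 = (6 − 1)/72 = 5/72 per hour.
Filling time = 1 ÷ (5/72) = 72/5 hours.

72/5 hours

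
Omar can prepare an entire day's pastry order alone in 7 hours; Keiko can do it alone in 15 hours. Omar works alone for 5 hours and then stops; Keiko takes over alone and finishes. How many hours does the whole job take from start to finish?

In 5 hours Omar does 5/7 of the job, leaving 2/7.
Keiko works at 1/15 per hour, so finishing takes 2/7 ÷ 1/15 = 30/7 hours.
Total time = 5 + 30/7 = 65/7 hours.

65/7 hours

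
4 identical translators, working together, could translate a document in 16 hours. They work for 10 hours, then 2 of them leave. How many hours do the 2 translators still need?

One translator does 1/64 of the job per hour.
After 10 hours with 4 translators, 5/8 is done (3/8 left).
With 2 translators the rate is 2/64 = 1/32, so the rest takes 3/8 ÷ 1/32 = 12 hours.

12 hours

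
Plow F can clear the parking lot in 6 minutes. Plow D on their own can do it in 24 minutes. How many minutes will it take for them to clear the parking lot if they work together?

24/5 minutes

Combined rate: 1/6 + 1/24 = (4 + 1)/24 = 5/24 per minute.
Time = 1 ÷ (5/24) = 24/5 minutes.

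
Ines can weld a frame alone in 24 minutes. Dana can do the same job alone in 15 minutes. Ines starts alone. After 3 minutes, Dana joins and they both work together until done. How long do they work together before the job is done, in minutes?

105/13 minutes

In the first 3 minutes Ines alone does 3/24 = 1/8 of the job, leaving 7/8.
Once everyone is working, combined rate: 1/24 + 1/15 = (5 + 8)/120 = 13/120 per minute.
Remaining 7/8 at 13/120 per minute takes 105/13 minutes.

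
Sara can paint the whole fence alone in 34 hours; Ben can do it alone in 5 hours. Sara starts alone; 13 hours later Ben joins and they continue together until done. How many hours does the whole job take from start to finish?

In 13 hours Sara does 13/34 of the job, leaving 21/34.
Sara and Ben together work at 39/170 per hour, so finishing takes 21/34 ÷ 39/170 = 35/13 hours.
Total time = 13 + 35/13 = 204/13 hours.

204/13 hours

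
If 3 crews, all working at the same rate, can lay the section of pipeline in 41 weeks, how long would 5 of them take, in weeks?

Total work is 3·41 = 123 crew-weeks.
With 5 crews: 123/5 weeks.

123/5 weeks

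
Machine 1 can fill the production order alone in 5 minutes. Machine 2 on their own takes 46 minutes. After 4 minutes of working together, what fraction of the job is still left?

Combined rate: 1/5 + 1/46 = (46 + 5)/230 = 51/230 per minute.
In 4 minutes they complete 4·51/230 = 102/115 of the job.
So 13/115 remains.

13/115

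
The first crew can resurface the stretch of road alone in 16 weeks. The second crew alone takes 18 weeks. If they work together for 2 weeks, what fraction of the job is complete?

Combined rate: 1/16 + 1/18 = (9 + 8)/144 = 17/144 per week.
In 2 weeks they complete 2·17/144 = 17/72 of the job.

17/72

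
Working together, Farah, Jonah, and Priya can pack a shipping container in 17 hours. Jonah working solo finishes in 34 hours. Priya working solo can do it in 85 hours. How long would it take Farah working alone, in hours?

170/3 hours

Combined rate is 1/17 per hour.
Known contribution: 1/34 + 1/85 = (5 + 2)/170 = 7/170 per hour.
So Farah's rate is 1/17 − 7/170 = 3/170, meaning 170/3 hours alone.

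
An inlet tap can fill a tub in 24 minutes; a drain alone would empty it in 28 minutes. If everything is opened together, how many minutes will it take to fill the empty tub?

Net rate = 1/24 − 1/28 = (7 − 6)/168 = 1/168 per minute.
Filling time = 1 ÷ (1/168) = 168 minutes.

168 minutes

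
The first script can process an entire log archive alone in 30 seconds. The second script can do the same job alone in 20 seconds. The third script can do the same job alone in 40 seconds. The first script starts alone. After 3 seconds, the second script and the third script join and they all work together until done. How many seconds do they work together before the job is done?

In the first 3 seconds the first script alone does 3/30 = 1/10 of the job, leaving 9/10.
Once everyone is working, combined rate: 1/30 + 1/20 + 1/40 = (4 + 6 + 3)/120 = 13/120 per second.
Remaining 9/10 at 13/120 per second takes 108/13 seconds.

108/13 seconds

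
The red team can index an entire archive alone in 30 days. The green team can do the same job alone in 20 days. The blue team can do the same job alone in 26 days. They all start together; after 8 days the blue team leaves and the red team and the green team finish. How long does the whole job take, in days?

108/13 days

In the first 8 days the combined rate is 19/156, so 38/39 of the job is done, leaving 1/39.
After the blue team leaves the rate is 1/12 per day; the remaining 1/39 takes 4/13 days.
Total = 8 + 4/13 = 108/13 days.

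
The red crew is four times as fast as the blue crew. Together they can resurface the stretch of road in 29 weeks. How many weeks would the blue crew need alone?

Let the blue crew's rate be r; then the red crew's rate is 4r, so together (4 + 1)r = 5r = 1/29.
Thus r = 1/145 per week.
The blue crew alone: 145 weeks; the red crew alone: 145/4 weeks.

145 weeks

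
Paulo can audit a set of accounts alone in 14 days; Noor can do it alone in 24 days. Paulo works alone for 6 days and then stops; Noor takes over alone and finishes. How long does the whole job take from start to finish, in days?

138/7 days

In 6 days Paulo does 6/14 = 3/7 of the job, leaving 4/7.
Noor works at 1/24 per day, so finishing takes 4/7 ÷ 1/24 = 96/7 days.
Total time = 6 + 96/7 = 138/7 days.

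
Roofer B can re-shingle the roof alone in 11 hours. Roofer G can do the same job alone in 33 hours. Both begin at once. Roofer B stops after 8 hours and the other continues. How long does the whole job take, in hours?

9 hours

In the first 8 hours the combined rate is 4/33, so 32/33 of the job is done, leaving 1/33.
After roofer B leaves the rate is 1/33 per hour; the remaining 1/33 takes 1 hour.
Total = 8 + 1 = 9 hours.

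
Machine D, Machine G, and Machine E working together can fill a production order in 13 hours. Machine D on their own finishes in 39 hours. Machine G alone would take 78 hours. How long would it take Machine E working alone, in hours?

26 hours

Combined rate is 1/13 per hour.
Known contribution: 1/39 + 1/78 = (2 + 1)/78 = 3/78 = 1/26 per hour.
So Machine E's rate is 1/13 − 1/26 = 1/26, meaning 26 hours alone.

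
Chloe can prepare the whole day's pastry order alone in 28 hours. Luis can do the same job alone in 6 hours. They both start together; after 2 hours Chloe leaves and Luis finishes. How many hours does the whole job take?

In the first 2 hours the combined rate is 17/84, so 17/42 of the job is done, leaving 25/42.
After Chloe leaves the rate is 1/6 per hour; the remaining 25/42 takes 25/7 hours.
Total = 2 + 25/7 = 39/7 hours.

39/7 hours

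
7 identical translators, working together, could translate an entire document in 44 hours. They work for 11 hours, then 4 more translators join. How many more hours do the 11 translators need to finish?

21 hours

One translator does 1/308 of the job per hour.
After 11 hours with 7 translators, 1/4 is done (3/4 left).
With 11 translators the rate is 11/308 = 1/28, so the rest takes 3/4 ÷ 1/28 = 21 hours.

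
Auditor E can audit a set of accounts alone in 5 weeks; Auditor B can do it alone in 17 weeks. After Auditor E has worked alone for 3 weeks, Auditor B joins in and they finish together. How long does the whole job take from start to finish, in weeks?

50/11 weeks

In 3 weeks Auditor E does 3/5 of the job, leaving 2/5.
Auditor E and Auditor B together work at 22/85 per week, so finishing takes 2/5 ÷ 22/85 = 17/11 weeks.
Total time = 3 + 17/11 = 50/11 weeks.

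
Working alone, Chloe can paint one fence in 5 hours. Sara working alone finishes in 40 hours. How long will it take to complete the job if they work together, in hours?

40/9 hours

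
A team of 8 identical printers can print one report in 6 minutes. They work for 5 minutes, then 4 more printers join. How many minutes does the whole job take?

17/3 minutes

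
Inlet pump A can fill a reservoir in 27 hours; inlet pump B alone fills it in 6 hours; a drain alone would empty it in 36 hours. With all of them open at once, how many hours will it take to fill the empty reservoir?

108/19 hours

Net rate = 1/27 + 1/6 − 1/36 = (4 + 18 − 3)/108 = 19/108 per hour.
Filling time = 1 ÷ (19/108) = 108/19 hours.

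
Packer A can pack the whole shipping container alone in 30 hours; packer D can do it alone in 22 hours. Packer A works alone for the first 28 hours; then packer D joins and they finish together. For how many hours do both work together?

In 28 hours packer A does 28/30 = 14/15 of the job, leaving 1/15.
Packer A and packer D together work at 13/165 per hour, so finishing takes 1/15 ÷ 13/165 = 11/13 hours.

11/13 hours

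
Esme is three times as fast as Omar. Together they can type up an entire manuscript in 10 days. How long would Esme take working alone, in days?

Let Omar's rate be r; then Esme's rate is 3r, so together (3 + 1)r = 4r = 1/10.
Thus r = 1/40 per day.
Omar alone: 40 days; Esme alone: 40/3 days.

40/3 days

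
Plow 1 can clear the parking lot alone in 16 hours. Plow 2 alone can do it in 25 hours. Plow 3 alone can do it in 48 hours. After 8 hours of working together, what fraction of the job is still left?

1/75

Combined rate: 1/16 + 1/25 + 1/48 = (75 + 48 + 25)/1200 = 148/1200 = 37/300 per hour.
In 8 hours they complete 8·37/300 = 74/75 of the job.
So 1/75 remains.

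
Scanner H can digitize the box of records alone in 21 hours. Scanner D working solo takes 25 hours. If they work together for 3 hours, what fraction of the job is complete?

46/175

Combined rate: 1/21 + 1/25 = (25 + 21)/525 = 46/525 per hour.
In 3 hours they complete 3·46/525 = 46/175 of the job.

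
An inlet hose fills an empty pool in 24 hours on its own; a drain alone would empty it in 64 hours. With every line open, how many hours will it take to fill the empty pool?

192/5 hours

Net rate = 1/24 − 1/64 = (8 − 3)/192 = 5/192 per hour.
Filling time = 1 ÷ (5/192) = 192/5 hours.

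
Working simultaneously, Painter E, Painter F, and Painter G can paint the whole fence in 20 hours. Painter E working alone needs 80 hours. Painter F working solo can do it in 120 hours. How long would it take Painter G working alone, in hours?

240/7 hours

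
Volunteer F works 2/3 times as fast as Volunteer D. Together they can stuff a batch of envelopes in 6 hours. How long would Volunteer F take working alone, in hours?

Let Volunteer D's rate be r; then Volunteer F's rate is (2/3)r, so together (2/3 + 1)r = (5/3)r = 1/6.
Thus r = 1/10 per hour.
Volunteer D alone: 10 hours; Volunteer F alone: 15 hours.

15 hours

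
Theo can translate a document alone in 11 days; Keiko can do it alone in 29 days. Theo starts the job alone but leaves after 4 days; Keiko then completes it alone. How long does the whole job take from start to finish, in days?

247/11 days

In 4 days Theo does 4/11 of the job, leaving 7/11.
Keiko works at 1/29 per day, so finishing takes 7/11 ÷ 1/29 = 203/11 days.
Total time = 4 + 203/11 = 247/11 days.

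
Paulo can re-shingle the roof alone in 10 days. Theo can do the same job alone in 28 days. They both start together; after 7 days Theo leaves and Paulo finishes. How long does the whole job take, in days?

15/2 days

In the first 7 days the combined rate is 19/140, so 19/20 of the job is done, leaving 1/20.
After Theo leaves the rate is 1/10 per day; the remaining 1/20 takes 1/2 days.
Total = 7 + 1/2 = 15/2 days.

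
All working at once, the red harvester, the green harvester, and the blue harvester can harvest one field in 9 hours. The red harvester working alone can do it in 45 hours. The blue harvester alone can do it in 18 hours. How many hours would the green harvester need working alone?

30 hours

Combined rate is 1/9 per hour.
Known contribution: 1/45 + 1/18 = (2 + 5)/90 = 7/90 per hour.
So the green harvester's rate is 1/9 − 7/90 = 1/30, meaning 30 hours alone.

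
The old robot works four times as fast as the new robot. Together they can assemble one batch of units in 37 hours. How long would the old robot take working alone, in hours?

Let the new robot's rate be r; then the old robot's rate is 4r, so together (4 + 1)r = 5r = 1/37.
Thus r = 1/185 per hour.
The new robot alone: 185 hours; the old robot alone: 185/4 hours.

185/4 hours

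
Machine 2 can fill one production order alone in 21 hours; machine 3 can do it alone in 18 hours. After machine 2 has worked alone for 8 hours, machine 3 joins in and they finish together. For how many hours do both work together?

In 8 hours machine 2 does 8/21 of the job, leaving 13/21.
Machine 2 and machine 3 together work at 13/126 per hour, so finishing takes 13/21 ÷ 13/126 = 6 hours.

6 hours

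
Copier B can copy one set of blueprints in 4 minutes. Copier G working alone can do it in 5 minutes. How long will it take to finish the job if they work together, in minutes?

20/9 minutes

With two workers the combined time is the product over the sum: 4·5/(4+5) = 20/9 minutes.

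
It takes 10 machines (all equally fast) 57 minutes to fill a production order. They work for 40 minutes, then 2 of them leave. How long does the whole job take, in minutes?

One machine does 1/570 of the job per minute.
After 40 minutes with 10 machines, 40/57 is done (17/57 left).
With 8 machines the rate is 8/570 = 4/285, so the rest takes 17/57 ÷ 4/285 = 85/4 minutes.
Total = 40 + 85/4 = 245/4 minutes.

245/4 minutes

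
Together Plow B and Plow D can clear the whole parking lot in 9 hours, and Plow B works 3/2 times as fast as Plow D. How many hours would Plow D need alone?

45/2 hours

Let Plow D's rate be r; then Plow B's rate is (3/2)r, so together (3/2 + 1)r = (5/2)r = 1/9.
Thus r = 2/45 per hour.
Plow D alone: 45/2 hours; Plow B alone: 15 hours.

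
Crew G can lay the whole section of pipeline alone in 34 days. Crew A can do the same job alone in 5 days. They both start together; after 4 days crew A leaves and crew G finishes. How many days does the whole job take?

34/5 days

In the first 4 days the combined rate is 39/170, so 78/85 of the job is done, leaving 7/85.
After crew A leaves the rate is 1/34 per day; the remaining 7/85 takes 14/5 days.
Total = 4 + 14/5 = 34/5 days.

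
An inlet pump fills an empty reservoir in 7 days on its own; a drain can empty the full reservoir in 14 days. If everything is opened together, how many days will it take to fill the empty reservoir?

14 days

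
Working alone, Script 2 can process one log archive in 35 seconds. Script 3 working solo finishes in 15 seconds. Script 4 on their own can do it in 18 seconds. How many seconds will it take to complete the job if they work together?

Combined rate: 1/35 + 1/15 + 1/18 = (18 + 42 + 35)/630 = 95/630 = 19/126 per second.
Time = 1 ÷ (19/126) = 126/19 seconds.

126/19 seconds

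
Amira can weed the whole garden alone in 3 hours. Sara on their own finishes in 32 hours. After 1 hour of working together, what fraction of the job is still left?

61/96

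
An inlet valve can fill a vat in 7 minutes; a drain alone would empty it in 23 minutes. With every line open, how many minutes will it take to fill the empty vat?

Net rate = 1/7 − 1/23 = (23 − 7)/161 = 16/161 per minute.
Filling time = 1 ÷ (16/161) = 161/16 minutes.

161/16 minutes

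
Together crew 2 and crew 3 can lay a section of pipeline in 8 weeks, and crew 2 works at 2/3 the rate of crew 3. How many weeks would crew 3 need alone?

40/3 weeks

Let crew 3's rate be r; then crew 2's rate is (2/3)r, so together (2/3 + 1)r = (5/3)r = 1/8.
Thus r = 3/40 per week.
Crew 3 alone: 40/3 weeks; crew 2 alone: 20 weeks.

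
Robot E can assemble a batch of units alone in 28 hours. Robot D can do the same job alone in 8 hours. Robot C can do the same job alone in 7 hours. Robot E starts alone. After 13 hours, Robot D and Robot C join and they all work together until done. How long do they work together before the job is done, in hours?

30/17 hours

In the first 13 hours Robot E alone does 13/28 of the job, leaving 15/28.
Once everyone is working, combined rate: 1/28 + 1/8 + 1/7 = (2 + 7 + 8)/56 = 17/56 per hour.
Remaining 15/28 at 17/56 per hour takes 30/17 hours.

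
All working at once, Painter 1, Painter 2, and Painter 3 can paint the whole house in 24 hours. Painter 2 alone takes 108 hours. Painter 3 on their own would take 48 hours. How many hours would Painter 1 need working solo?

Combined rate is 1/24 per hour.
Known contribution: 1/108 + 1/48 = (4 + 9)/432 = 13/432 per hour.
So Painter 1's rate is 1/24 − 13/432 = 5/432, meaning 432/5 hours alone.

432/5 hours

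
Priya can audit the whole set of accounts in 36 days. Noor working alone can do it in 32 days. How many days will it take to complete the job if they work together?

288/17 days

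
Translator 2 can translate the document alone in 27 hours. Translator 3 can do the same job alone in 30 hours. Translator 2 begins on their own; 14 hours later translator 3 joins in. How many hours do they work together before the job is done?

130/19 hours

In the first 14 hours translator 2 alone does 14/27 of the job, leaving 13/27.
Once everyone is working, combined rate: 1/27 + 1/30 = (10 + 9)/270 = 19/270 per hour.
Remaining 13/27 at 19/270 per hour takes 130/19 hours.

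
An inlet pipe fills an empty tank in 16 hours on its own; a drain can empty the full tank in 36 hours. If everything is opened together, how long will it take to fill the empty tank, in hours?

Net rate = 1/16 − 1/36 = (9 − 4)/144 = 5/144 per hour.
Filling time = 1 ÷ (5/144) = 144/5 hours.

144/5 hours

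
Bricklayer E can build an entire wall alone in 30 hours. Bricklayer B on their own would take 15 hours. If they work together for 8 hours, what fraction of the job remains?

Combined rate: 1/30 + 1/15 = (1 + 2)/30 = 3/30 = 1/10 per hour.
In 8 hours they complete 8·1/10 = 4/5 of the job.
So 1/5 remains.

1/5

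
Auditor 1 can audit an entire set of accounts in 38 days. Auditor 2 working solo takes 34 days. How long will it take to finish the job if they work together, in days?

Combined rate: 1/38 + 1/34 = (17 + 19)/646 = 36/646 = 18/323 per day.
Time = 1 ÷ (18/323) = 323/18 days.

323/18 days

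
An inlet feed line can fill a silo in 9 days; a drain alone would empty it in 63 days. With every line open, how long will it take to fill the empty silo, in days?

21/2 days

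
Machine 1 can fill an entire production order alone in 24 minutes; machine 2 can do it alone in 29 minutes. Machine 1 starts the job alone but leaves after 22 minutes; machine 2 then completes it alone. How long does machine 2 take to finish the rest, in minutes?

In 22 minutes machine 1 does 22/24 = 11/12 of the job, leaving 1/12.
Machine 2 works at 1/29 per minute, so finishing takes 1/12 ÷ 1/29 = 29/12 minutes.

29/12 minutes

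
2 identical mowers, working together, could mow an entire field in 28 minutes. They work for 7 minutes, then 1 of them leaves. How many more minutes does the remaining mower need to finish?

One mower does 1/56 of the job per minute.
After 7 minutes with 2 mowers, 1/4 is done (3/4 left).
With 1 mower the rate is 1/56, so the rest takes 3/4 ÷ 1/56 = 42 minutes.

42 minutes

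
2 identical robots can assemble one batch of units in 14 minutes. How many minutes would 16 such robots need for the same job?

Total work is 2·14 = 28 robot-minutes.
With 16 robots: 28/16 = 7/4 minutes.

7/4 minutes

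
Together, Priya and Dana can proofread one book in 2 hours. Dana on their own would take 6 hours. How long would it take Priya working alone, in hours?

Combined rate is 1/2 per hour.
Known contribution: 1/6 per hour.
So Priya's rate is 1/2 − 1/6 = 1/3, meaning 3 hours alone.

3 hours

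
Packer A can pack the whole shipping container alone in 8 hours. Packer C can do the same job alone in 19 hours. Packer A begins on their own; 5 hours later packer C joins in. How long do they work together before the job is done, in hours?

19/9 hours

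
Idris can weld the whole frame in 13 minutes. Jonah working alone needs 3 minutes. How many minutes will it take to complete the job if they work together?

39/16 minutes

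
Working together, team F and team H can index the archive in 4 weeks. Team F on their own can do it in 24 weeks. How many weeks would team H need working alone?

24/5 weeks

Combined rate is 1/4 per week.
Known contribution: 1/24 per week.
So team H's rate is 1/4 − 1/24 = 5/24, meaning 24/5 weeks alone.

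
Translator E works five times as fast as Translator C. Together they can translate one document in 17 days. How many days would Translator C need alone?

Let Translator C's rate be r; then Translator E's rate is 5r, so together (5 + 1)r = 6r = 1/17.
Thus r = 1/102 per day.
Translator C alone: 102 days; Translator E alone: 102/5 days.

102 days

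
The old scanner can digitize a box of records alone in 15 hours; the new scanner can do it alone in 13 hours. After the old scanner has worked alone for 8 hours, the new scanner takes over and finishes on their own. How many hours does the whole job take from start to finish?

211/15 hours

In 8 hours the old scanner does 8/15 of the job, leaving 7/15.
The new scanner works at 1/13 per hour, so finishing takes 7/15 ÷ 1/13 = 91/15 hours.
Total time = 8 + 91/15 = 211/15 hours.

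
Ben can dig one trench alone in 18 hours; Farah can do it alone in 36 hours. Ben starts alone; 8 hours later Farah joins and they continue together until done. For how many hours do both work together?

In 8 hours Ben does 8/18 = 4/9 of the job, leaving 5/9.
Ben and Farah together work at 1/12 per hour, so finishing takes 5/9 ÷ 1/12 = 20/3 hours.

20/3 hours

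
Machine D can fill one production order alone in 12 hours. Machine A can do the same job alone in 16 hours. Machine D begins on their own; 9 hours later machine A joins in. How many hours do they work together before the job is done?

In the first 9 hours machine D alone does 9/12 = 3/4 of the job, leaving 1/4.
Once everyone is working, combined rate: 1/12 + 1/16 = (4 + 3)/48 = 7/48 per hour.
Remaining 1/4 at 7/48 per hour takes 12/7 hours.

12/7 hours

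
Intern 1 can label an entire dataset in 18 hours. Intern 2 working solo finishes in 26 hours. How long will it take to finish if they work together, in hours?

Combined rate: 1/18 + 1/26 = (13 + 9)/234 = 22/234 = 11/117 per hour.
Time = 1 ÷ (11/117) = 117/11 hours.

117/11 hours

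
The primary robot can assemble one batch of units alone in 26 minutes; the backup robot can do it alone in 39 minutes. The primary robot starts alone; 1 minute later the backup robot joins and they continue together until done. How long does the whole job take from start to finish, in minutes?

16 minutes

In 1 minute the primary robot does 1/26 of the job, leaving 25/26.
The primary robot and the backup robot together work at 5/78 per minute, so finishing takes 25/26 ÷ 5/78 = 15 minutes.
Total time = 1 + 15 = 16 minutes.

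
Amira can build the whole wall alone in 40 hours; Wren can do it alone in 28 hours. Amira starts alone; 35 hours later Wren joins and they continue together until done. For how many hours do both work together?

In 35 hours Amira does 35/40 = 7/8 of the job, leaving 1/8.
Amira and Wren together work at 17/280 per hour, so finishing takes 1/8 ÷ 17/280 = 35/17 hours.

35/17 hours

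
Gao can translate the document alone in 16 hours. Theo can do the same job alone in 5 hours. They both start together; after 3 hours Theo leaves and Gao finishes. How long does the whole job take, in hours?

32/5 hours

In the first 3 hours the combined rate is 21/80, so 63/80 of the job is done, leaving 17/80.
After Theo leaves the rate is 1/16 per hour; the remaining 17/80 takes 17/5 hours.
Total = 3 + 17/5 = 32/5 hours.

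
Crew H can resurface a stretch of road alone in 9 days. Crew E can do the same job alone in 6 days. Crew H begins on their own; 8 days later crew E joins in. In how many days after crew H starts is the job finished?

In the first 8 days crew H alone does 8/9 of the job, leaving 1/9.
Once everyone is working, combined rate: 1/9 + 1/6 = (2 + 3)/18 = 5/18 per day.
Remaining 1/9 at 5/18 per day takes 2/5 days.
Total from the start = 8 + 2/5 = 42/5 days.

42/5 days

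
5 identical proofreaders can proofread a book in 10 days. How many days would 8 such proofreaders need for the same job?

Total work is 5·10 = 50 proofreader-days.
With 8 proofreaders: 50/8 = 25/4 days.

25/4 days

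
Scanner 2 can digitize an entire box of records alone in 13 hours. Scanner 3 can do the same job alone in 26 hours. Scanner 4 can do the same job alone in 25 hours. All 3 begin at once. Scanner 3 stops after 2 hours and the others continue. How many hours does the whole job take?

In the first 2 hours the combined rate is 101/650, so 101/325 of the job is done, leaving 224/325.
After scanner 3 leaves the rate is 38/325 per hour; the remaining 224/325 takes 112/19 hours.
Total = 2 + 112/19 = 150/19 hours.

150/19 hours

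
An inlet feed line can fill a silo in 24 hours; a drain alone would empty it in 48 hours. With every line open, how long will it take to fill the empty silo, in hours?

48 hours

Net rate = 1/24 − 1/48 = (2 − 1)/48 = 1/48 per hour.
Filling time = 1 ÷ (1/48) = 48 hours.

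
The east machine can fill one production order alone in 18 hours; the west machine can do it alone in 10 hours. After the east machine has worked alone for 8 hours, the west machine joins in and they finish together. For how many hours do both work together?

25/7 hours

In 8 hours the east machine does 8/18 = 4/9 of the job, leaving 5/9.
The east machine and the west machine together work at 7/45 per hour, so finishing takes 5/9 ÷ 7/45 = 25/7 hours.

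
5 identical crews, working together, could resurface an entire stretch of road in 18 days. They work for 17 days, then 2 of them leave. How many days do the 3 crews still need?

5/3 days

One crew does 1/90 of the job per day.
After 17 days with 5 crews, 17/18 is done (1/18 left).
With 3 crews the rate is 3/90 = 1/30, so the rest takes 1/18 ÷ 1/30 = 5/3 days.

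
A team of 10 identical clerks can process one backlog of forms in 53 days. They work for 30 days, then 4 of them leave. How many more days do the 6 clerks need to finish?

One clerk does 1/530 of the job per day.
After 30 days with 10 clerks, 30/53 is done (23/53 left).
With 6 clerks the rate is 6/530 = 3/265, so the rest takes 23/53 ÷ 3/265 = 115/3 days.

115/3 days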